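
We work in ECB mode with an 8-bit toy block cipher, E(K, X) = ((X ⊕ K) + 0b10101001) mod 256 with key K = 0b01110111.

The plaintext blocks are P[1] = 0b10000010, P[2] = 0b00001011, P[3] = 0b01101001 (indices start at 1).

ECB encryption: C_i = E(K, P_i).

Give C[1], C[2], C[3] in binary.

C[1] = 0b10011110, C[2] = 0b00100101, C[3] = 0b11000111

C[1]: E(K, 0b10000010) = 0b10011110.
C[2]: E(K, 0b00001011) = 0b00100101.
C[3]: E(K, 0b01101001) = 0b11000111.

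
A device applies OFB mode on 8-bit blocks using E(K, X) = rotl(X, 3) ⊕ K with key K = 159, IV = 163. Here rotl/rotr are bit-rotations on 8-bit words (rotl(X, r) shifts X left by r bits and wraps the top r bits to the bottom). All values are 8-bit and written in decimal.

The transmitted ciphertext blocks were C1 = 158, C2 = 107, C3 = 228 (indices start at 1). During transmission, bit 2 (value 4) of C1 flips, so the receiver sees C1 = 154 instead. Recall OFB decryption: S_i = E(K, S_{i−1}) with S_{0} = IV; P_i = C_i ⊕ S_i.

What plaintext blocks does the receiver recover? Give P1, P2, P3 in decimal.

P1 = 24, P2 = 224, P3 = 39

Only C1 changed, to 154. In OFB, a change in C_i flips the same bit in P_i only; the keystream is unaffected. Decrypting the received ciphertext:
P1: S = E(K, 163) = 130; 154 ⊕ 130 = 24.
P2: S = E(K, 130) = 139; 107 ⊕ 139 = 224.
P3: S = E(K, 139) = 195; 228 ⊕ 195 = 39.
Blocks that differ from the original plaintext: P1.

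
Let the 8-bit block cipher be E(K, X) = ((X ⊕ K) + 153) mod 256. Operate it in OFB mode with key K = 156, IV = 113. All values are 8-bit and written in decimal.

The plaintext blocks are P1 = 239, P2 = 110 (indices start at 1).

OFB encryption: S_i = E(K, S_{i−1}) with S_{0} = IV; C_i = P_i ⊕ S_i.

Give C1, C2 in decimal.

C1 = 105, C2 = 221

C1: S = E(K, 113) = 134; 239 ⊕ 134 = 105.
C2: S = E(K, 134) = 179; 110 ⊕ 179 = 221.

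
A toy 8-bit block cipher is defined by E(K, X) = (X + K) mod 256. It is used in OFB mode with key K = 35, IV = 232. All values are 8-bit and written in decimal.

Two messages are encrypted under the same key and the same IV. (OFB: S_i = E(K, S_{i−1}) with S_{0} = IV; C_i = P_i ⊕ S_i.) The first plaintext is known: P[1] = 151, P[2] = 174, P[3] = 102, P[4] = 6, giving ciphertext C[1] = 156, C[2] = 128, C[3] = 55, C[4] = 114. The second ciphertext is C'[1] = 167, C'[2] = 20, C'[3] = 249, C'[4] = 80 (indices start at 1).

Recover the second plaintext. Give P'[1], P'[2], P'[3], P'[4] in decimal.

In OFB with a reused IV, both messages share the same keystream S_i, so C_i ⊕ C'_i = P_i ⊕ P'_i and thus P'_i = P_i ⊕ C_i ⊕ C'_i.
P'[1]: 151 ⊕ 156 ⊕ 167 = 172.
P'[2]: 174 ⊕ 128 ⊕ 20 = 58.
P'[3]: 102 ⊕ 55 ⊕ 249 = 168.
P'[4]: 6 ⊕ 114 ⊕ 80 = 36.

P'[1] = 172, P'[2] = 58, P'[3] = 168, P'[4] = 36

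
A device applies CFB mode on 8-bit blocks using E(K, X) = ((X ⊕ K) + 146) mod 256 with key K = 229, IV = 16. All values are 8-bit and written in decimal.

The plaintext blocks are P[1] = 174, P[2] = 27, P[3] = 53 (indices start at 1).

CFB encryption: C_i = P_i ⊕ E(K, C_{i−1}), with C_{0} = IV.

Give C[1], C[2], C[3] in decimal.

C[1]: E(K, 16) = 135; 174 ⊕ 135 = 41.
C[2]: E(K, 41) = 94; 27 ⊕ 94 = 69.
C[3]: E(K, 69) = 50; 53 ⊕ 50 = 7.

C[1] = 41, C[2] = 69, C[3] = 7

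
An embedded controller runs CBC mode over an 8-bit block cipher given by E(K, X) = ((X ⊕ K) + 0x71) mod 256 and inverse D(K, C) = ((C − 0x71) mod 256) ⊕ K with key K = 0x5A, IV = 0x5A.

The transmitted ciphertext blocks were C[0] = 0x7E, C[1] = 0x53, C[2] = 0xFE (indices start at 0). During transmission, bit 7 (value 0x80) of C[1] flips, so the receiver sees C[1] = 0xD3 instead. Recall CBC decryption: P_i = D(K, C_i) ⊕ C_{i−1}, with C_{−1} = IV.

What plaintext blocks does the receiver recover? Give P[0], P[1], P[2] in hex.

Only C[1] changed, to 0xD3. In CBC, a change in C_i garbles P_i and flips the same bit in P_{i+1}. Decrypting the received ciphertext:
P[0]: D(K, 0x7E) = 0x57; 0x57 ⊕ 0x5A = 0x0D.
P[1]: D(K, 0xD3) = 0x38; 0x38 ⊕ 0x7E = 0x46.
P[2]: D(K, 0xFE) = 0xD7; 0xD7 ⊕ 0xD3 = 0x04.
Blocks that differ from the original plaintext: P[1], P[2].

P[0] = 0x0D, P[1] = 0x46, P[2] = 0x04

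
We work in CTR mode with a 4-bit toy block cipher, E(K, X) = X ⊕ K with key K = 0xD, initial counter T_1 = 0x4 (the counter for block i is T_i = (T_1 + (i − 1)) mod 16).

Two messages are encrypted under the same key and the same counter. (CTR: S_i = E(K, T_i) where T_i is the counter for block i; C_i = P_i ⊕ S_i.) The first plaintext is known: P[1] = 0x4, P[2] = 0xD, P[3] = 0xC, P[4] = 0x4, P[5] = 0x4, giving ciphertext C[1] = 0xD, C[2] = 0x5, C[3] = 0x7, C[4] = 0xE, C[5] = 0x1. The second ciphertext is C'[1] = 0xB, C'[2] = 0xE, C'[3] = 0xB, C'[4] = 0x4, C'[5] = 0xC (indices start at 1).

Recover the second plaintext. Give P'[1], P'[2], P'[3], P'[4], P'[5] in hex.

P'[1] = 0x2, P'[2] = 0x6, P'[3] = 0x0, P'[4] = 0xE, P'[5] = 0x9

In CTR with a reused counter, both messages share the same keystream S_i, so C_i ⊕ C'_i = P_i ⊕ P'_i and thus P'_i = P_i ⊕ C_i ⊕ C'_i.
P'[1]: 0x4 ⊕ 0xD ⊕ 0xB = 0x2.
P'[2]: 0xD ⊕ 0x5 ⊕ 0xE = 0x6.
P'[3]: 0xC ⊕ 0x7 ⊕ 0xB = 0x0.
P'[4]: 0x4 ⊕ 0xE ⊕ 0x4 = 0xE.
P'[5]: 0x4 ⊕ 0x1 ⊕ 0xC = 0x9.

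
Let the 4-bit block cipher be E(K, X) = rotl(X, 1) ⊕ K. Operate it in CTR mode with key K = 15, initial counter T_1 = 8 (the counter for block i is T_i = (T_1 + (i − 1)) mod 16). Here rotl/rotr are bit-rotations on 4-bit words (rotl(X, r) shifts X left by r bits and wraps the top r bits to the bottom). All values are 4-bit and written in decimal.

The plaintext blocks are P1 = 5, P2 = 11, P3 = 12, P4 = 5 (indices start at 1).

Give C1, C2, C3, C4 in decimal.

C1 = 11, C2 = 7, C3 = 6, C4 = 13

CTR encryption: S_i = E(K, T_i) where T_i is the counter for block i; C_i = P_i ⊕ S_i.
C1: T = 8, S = E(K, T) = 14; 5 ⊕ 14 = 11.
C2: T = 9, S = E(K, T) = 12; 11 ⊕ 12 = 7.
C3: T = 10, S = E(K, T) = 10; 12 ⊕ 10 = 6.
C4: T = 11, S = E(K, T) = 8; 5 ⊕ 8 = 13.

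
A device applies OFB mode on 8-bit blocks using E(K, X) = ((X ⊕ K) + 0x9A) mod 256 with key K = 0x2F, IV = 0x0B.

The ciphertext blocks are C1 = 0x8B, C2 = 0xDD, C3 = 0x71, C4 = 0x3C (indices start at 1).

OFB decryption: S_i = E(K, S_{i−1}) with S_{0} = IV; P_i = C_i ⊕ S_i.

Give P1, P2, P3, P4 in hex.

P1 = 0x35, P2 = 0xF6, P3 = 0xEF, P4 = 0x77

P1: S = E(K, 0x0B) = 0xBE; 0x8B ⊕ 0xBE = 0x35.
P2: S = E(K, 0xBE) = 0x2B; 0xDD ⊕ 0x2B = 0xF6.
P3: S = E(K, 0x2B) = 0x9E; 0x71 ⊕ 0x9E = 0xEF.
P4: S = E(K, 0x9E) = 0x4B; 0x3C ⊕ 0x4B = 0x77.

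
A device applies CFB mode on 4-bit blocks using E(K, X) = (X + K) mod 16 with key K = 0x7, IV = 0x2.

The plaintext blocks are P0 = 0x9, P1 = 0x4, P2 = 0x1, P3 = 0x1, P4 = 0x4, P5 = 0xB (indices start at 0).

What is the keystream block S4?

0xA

CFB encryption: C_i = P_i ⊕ E(K, C_{i−1}), with C_{−1} = IV.
C0: E(K, 0x2) = 0x9; 0x9 ⊕ 0x9 = 0x0.
C1: E(K, 0x0) = 0x7; 0x4 ⊕ 0x7 = 0x3.
C2: E(K, 0x3) = 0xA; 0x1 ⊕ 0xA = 0xB.
C3: E(K, 0xB) = 0x2; 0x1 ⊕ 0x2 = 0x3.
C4: E(K, 0x3) = 0xA; 0x4 ⊕ 0xA = 0xE.
So S4 = 0xA.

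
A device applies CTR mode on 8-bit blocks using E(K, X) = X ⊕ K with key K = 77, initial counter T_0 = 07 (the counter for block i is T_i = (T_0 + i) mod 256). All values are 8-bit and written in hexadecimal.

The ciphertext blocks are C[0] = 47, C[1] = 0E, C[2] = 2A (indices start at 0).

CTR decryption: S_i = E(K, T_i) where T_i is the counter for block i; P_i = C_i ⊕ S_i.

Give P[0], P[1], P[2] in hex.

P[0] = 37, P[1] = 71, P[2] = 54

P[0]: T = 07, S = E(K, T) = 70; 47 ⊕ 70 = 37.
P[1]: T = 08, S = E(K, T) = 7F; 0E ⊕ 7F = 71.
P[2]: T = 09, S = E(K, T) = 7E; 2A ⊕ 7E = 54.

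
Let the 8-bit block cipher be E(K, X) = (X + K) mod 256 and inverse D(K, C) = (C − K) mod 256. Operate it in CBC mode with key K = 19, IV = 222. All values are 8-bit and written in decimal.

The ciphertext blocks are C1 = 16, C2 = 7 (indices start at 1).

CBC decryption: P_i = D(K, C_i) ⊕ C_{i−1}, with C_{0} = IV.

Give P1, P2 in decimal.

P1: D(K, 16) = 253; 253 ⊕ 222 = 35.
P2: D(K, 7) = 244; 244 ⊕ 16 = 228.

P1 = 35, P2 = 228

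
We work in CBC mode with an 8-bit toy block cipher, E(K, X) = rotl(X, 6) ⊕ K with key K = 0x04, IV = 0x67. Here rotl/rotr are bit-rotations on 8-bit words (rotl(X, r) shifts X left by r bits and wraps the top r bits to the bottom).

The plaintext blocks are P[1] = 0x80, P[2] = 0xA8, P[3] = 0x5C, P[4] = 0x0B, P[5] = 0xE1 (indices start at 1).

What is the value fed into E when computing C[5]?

CBC encryption: C_i = E(K, P_i ⊕ C_{i−1}), with C_{0} = IV.
C[1]: P[1] ⊕ 0x67 = 0xE7; E(K, 0xE7) = 0xFD.
C[2]: P[2] ⊕ 0xFD = 0x55; E(K, 0x55) = 0x51.
C[3]: P[3] ⊕ 0x51 = 0x0D; E(K, 0x0D) = 0x47.
C[4]: P[4] ⊕ 0x47 = 0x4C; E(K, 0x4C) = 0x17.
C[5]: P[5] ⊕ 0x17 = 0xF6; E(K, 0xF6) = 0xB9.
So the input to E for block [5] is 0xF6.

0xF6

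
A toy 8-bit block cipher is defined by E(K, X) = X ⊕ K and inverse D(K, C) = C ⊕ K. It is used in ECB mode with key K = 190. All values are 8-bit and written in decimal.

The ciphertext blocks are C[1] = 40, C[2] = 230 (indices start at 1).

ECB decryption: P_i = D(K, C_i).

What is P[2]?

P[2] = 88

P[2]: D(K, 230) = 88.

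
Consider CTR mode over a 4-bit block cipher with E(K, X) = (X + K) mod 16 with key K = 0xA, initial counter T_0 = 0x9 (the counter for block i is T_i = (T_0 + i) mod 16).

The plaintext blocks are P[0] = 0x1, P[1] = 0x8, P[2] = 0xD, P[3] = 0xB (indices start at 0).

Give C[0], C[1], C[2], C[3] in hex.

CTR encryption: S_i = E(K, T_i) where T_i is the counter for block i; C_i = P_i ⊕ S_i.
C[0]: T = 0x9, S = E(K, T) = 0x3; 0x1 ⊕ 0x3 = 0x2.
C[1]: T = 0xA, S = E(K, T) = 0x4; 0x8 ⊕ 0x4 = 0xC.
C[2]: T = 0xB, S = E(K, T) = 0x5; 0xD ⊕ 0x5 = 0x8.
C[3]: T = 0xC, S = E(K, T) = 0x6; 0xB ⊕ 0x6 = 0xD.

C[0] = 0x2, C[1] = 0xC, C[2] = 0x8, C[3] = 0xD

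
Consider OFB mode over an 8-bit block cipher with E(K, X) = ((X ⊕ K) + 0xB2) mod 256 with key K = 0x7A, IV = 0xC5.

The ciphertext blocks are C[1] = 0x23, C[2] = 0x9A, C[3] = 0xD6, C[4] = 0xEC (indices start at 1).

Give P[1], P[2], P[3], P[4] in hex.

P[1] = 0x52, P[2] = 0x27, P[3] = 0xAF, P[4] = 0x59

OFB decryption: S_i = E(K, S_{i−1}) with S_{0} = IV; P_i = C_i ⊕ S_i.
P[1]: S = E(K, 0xC5) = 0x71; 0x23 ⊕ 0x71 = 0x52.
P[2]: S = E(K, 0x71) = 0xBD; 0x9A ⊕ 0xBD = 0x27.
P[3]: S = E(K, 0xBD) = 0x79; 0xD6 ⊕ 0x79 = 0xAF.
P[4]: S = E(K, 0x79) = 0xB5; 0xEC ⊕ 0xB5 = 0x59.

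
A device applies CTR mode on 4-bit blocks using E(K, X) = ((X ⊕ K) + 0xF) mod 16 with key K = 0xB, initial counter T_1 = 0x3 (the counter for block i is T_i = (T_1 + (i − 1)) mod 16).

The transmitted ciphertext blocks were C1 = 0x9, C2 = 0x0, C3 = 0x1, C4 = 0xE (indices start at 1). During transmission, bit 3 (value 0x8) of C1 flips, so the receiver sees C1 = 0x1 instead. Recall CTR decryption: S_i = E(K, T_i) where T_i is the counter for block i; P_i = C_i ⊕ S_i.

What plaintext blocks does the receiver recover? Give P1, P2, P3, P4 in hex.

Only C1 changed, to 0x1. In CTR, a change in C_i flips the same bit in P_i only; the keystream is unaffected. Decrypting the received ciphertext:
P1: T = 0x3, S = E(K, T) = 0x7; 0x1 ⊕ 0x7 = 0x6.
P2: T = 0x4, S = E(K, T) = 0xE; 0x0 ⊕ 0xE = 0xE.
P3: T = 0x5, S = E(K, T) = 0xD; 0x1 ⊕ 0xD = 0xC.
P4: T = 0x6, S = E(K, T) = 0xC; 0xE ⊕ 0xC = 0x2.
Blocks that differ from the original plaintext: P1.

P1 = 0x6, P2 = 0xE, P3 = 0xC, P4 = 0x2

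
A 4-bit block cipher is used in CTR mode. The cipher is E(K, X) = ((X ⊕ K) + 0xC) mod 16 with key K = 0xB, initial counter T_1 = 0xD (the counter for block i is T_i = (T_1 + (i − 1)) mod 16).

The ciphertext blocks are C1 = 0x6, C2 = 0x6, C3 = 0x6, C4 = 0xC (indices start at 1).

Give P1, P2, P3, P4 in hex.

P1 = 0x4, P2 = 0x7, P3 = 0x6, P4 = 0xB

CTR decryption: S_i = E(K, T_i) where T_i is the counter for block i; P_i = C_i ⊕ S_i.
P1: T = 0xD, S = E(K, T) = 0x2; 0x6 ⊕ 0x2 = 0x4.
P2: T = 0xE, S = E(K, T) = 0x1; 0x6 ⊕ 0x1 = 0x7.
P3: T = 0xF, S = E(K, T) = 0x0; 0x6 ⊕ 0x0 = 0x6.
P4: T = 0x0, S = E(K, T) = 0x7; 0xC ⊕ 0x7 = 0xB.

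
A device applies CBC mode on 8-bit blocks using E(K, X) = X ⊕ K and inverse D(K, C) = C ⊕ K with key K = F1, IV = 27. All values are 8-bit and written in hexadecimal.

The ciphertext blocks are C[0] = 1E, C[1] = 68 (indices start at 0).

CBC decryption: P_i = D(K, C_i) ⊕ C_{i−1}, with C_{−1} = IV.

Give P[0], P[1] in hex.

P[0] = C8, P[1] = 87

P[0]: D(K, 1E) = EF; EF ⊕ 27 = C8.
P[1]: D(K, 68) = 99; 99 ⊕ 1E = 87.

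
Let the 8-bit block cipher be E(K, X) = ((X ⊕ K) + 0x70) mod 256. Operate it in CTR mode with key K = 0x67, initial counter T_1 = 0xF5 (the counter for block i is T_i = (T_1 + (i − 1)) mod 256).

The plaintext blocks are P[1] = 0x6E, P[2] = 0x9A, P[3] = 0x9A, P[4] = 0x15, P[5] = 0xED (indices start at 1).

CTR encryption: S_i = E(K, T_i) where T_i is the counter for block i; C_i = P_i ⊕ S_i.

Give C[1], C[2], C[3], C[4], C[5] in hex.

C[1] = 0x6C, C[2] = 0x9B, C[3] = 0x9A, C[4] = 0x1A, C[5] = 0xE3

C[1]: T = 0xF5, S = E(K, T) = 0x02; 0x6E ⊕ 0x02 = 0x6C.
C[2]: T = 0xF6, S = E(K, T) = 0x01; 0x9A ⊕ 0x01 = 0x9B.
C[3]: T = 0xF7, S = E(K, T) = 0x00; 0x9A ⊕ 0x00 = 0x9A.
C[4]: T = 0xF8, S = E(K, T) = 0x0F; 0x15 ⊕ 0x0F = 0x1A.
C[5]: T = 0xF9, S = E(K, T) = 0x0E; 0xED ⊕ 0x0E = 0xE3.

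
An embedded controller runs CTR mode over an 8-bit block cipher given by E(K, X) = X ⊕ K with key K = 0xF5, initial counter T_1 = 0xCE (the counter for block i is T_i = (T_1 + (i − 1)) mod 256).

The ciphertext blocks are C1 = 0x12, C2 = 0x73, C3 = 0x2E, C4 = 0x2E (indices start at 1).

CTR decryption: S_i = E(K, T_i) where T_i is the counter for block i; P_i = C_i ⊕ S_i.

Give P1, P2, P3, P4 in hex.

P1 = 0x29, P2 = 0x49, P3 = 0x0B, P4 = 0x0A

P1: T = 0xCE, S = E(K, T) = 0x3B; 0x12 ⊕ 0x3B = 0x29.
P2: T = 0xCF, S = E(K, T) = 0x3A; 0x73 ⊕ 0x3A = 0x49.
P3: T = 0xD0, S = E(K, T) = 0x25; 0x2E ⊕ 0x25 = 0x0B.
P4: T = 0xD1, S = E(K, T) = 0x24; 0x2E ⊕ 0x24 = 0x0A.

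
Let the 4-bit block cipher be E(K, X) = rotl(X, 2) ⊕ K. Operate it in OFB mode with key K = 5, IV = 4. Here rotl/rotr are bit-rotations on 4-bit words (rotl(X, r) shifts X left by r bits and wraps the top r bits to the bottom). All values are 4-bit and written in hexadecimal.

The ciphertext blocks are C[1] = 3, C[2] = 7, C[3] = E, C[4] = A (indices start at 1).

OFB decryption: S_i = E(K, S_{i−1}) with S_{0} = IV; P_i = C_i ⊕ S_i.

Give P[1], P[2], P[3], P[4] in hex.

P[1]: S = E(K, 4) = 4; 3 ⊕ 4 = 7.
P[2]: S = E(K, 4) = 4; 7 ⊕ 4 = 3.
P[3]: S = E(K, 4) = 4; E ⊕ 4 = A.
P[4]: S = E(K, 4) = 4; A ⊕ 4 = E.

P[1] = 7, P[2] = 3, P[3] = A, P[4] = E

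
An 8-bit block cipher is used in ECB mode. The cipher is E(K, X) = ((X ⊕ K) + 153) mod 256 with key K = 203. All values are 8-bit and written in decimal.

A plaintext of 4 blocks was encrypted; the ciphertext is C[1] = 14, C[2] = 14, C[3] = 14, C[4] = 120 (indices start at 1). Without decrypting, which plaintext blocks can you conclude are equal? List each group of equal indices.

P[1] = P[2] = P[3]

ECB encrypts each block independently with the same key, so equal ciphertext blocks imply equal plaintext blocks.
C[1] = C[2] = C[3] = 14, so P[1] = P[2] = P[3].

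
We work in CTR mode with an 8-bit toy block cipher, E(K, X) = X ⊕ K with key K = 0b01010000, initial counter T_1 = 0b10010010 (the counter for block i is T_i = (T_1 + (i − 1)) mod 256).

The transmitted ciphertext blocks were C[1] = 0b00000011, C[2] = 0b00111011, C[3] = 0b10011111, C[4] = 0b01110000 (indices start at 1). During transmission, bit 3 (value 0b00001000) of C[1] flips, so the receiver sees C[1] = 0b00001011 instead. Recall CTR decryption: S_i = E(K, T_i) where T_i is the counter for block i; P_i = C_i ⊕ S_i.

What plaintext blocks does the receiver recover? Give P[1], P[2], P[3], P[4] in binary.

Only C[1] changed, to 0b00001011. In CTR, a change in C_i flips the same bit in P_i only; the keystream is unaffected. Decrypting the received ciphertext:
P[1]: T = 0b10010010, S = E(K, T) = 0b11000010; 0b00001011 ⊕ 0b11000010 = 0b11001001.
P[2]: T = 0b10010011, S = E(K, T) = 0b11000011; 0b00111011 ⊕ 0b11000011 = 0b11111000.
P[3]: T = 0b10010100, S = E(K, T) = 0b11000100; 0b10011111 ⊕ 0b11000100 = 0b01011011.
P[4]: T = 0b10010101, S = E(K, T) = 0b11000101; 0b01110000 ⊕ 0b11000101 = 0b10110101.
Blocks that differ from the original plaintext: P[1].

P[1] = 0b11001001, P[2] = 0b11111000, P[3] = 0b01011011, P[4] = 0b10110101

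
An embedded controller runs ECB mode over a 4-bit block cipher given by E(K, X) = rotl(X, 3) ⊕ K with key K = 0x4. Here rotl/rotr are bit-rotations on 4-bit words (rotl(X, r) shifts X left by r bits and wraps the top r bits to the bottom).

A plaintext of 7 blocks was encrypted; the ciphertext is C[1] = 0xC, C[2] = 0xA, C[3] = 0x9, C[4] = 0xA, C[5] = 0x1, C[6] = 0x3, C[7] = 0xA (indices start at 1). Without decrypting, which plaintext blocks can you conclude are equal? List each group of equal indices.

P[2] = P[4] = P[7]

ECB encrypts each block independently with the same key, so equal ciphertext blocks imply equal plaintext blocks.
C[2] = C[4] = C[7] = 0xA, so P[2] = P[4] = P[7].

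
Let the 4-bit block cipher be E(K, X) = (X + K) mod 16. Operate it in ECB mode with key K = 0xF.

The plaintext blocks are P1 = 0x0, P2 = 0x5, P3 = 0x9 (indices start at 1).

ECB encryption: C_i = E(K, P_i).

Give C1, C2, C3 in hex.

C1 = 0xF, C2 = 0x4, C3 = 0x8

C1: E(K, 0x0) = 0xF.
C2: E(K, 0x5) = 0x4.
C3: E(K, 0x9) = 0x8.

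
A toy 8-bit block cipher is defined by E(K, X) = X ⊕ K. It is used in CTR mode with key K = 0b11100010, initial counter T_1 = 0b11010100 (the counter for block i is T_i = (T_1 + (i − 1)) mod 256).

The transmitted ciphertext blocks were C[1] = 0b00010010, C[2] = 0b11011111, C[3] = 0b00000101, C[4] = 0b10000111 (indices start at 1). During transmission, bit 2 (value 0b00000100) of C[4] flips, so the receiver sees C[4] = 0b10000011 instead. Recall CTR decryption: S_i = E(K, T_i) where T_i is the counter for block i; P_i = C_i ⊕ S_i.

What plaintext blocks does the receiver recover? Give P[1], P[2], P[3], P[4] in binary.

Only C[4] changed, to 0b10000011. In CTR, a change in C_i flips the same bit in P_i only; the keystream is unaffected. Decrypting the received ciphertext:
P[1]: T = 0b11010100, S = E(K, T) = 0b00110110; 0b00010010 ⊕ 0b00110110 = 0b00100100.
P[2]: T = 0b11010101, S = E(K, T) = 0b00110111; 0b11011111 ⊕ 0b00110111 = 0b11101000.
P[3]: T = 0b11010110, S = E(K, T) = 0b00110100; 0b00000101 ⊕ 0b00110100 = 0b00110001.
P[4]: T = 0b11010111, S = E(K, T) = 0b00110101; 0b10000011 ⊕ 0b00110101 = 0b10110110.
Blocks that differ from the original plaintext: P[4].

P[1] = 0b00100100, P[2] = 0b11101000, P[3] = 0b00110001, P[4] = 0b10110110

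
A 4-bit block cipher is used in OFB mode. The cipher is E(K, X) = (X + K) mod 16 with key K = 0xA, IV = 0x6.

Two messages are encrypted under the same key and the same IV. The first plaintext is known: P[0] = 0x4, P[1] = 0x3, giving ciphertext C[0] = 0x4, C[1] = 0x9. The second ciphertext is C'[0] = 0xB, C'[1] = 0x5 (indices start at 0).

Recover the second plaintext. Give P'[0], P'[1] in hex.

P'[0] = 0xB, P'[1] = 0xF

In OFB with a reused IV, both messages share the same keystream S_i, so C_i ⊕ C'_i = P_i ⊕ P'_i and thus P'_i = P_i ⊕ C_i ⊕ C'_i.
P'[0]: 0x4 ⊕ 0x4 ⊕ 0xB = 0xB.
P'[1]: 0x3 ⊕ 0x9 ⊕ 0x5 = 0xF.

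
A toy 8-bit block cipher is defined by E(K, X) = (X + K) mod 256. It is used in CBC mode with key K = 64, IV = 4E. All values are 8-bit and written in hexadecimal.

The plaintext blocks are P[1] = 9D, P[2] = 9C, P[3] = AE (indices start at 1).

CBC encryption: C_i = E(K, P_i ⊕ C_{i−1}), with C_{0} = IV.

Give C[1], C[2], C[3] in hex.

C[1]: P[1] ⊕ 4E = D3; E(K, D3) = 37.
C[2]: P[2] ⊕ 37 = AB; E(K, AB) = 0F.
C[3]: P[3] ⊕ 0F = A1; E(K, A1) = 05.

C[1] = 37, C[2] = 0F, C[3] = 05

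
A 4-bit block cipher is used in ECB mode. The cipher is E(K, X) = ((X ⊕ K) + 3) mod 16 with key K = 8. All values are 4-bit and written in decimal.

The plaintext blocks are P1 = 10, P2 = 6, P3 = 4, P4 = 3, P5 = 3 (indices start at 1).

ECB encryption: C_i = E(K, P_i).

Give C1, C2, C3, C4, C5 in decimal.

C1: E(K, 10) = 5.
C2: E(K, 6) = 1.
C3: E(K, 4) = 15.
C4: E(K, 3) = 14.
C5: E(K, 3) = 14.

C1 = 5, C2 = 1, C3 = 15, C4 = 14, C5 = 14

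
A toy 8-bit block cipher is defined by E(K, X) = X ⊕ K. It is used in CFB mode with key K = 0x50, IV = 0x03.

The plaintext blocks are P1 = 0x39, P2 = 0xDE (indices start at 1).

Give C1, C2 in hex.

CFB encryption: C_i = P_i ⊕ E(K, C_{i−1}), with C_{0} = IV.
C1: E(K, 0x03) = 0x53; 0x39 ⊕ 0x53 = 0x6A.
C2: E(K, 0x6A) = 0x3A; 0xDE ⊕ 0x3A = 0xE4.

C1 = 0x6A, C2 = 0xE4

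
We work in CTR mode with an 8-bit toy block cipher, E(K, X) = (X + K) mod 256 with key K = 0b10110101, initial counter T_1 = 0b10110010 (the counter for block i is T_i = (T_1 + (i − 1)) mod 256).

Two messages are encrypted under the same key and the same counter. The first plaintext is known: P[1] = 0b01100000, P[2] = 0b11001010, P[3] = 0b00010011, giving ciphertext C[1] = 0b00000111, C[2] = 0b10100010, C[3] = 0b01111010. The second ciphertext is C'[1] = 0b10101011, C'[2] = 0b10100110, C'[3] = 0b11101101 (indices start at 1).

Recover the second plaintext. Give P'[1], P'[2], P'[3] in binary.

P'[1] = 0b11001100, P'[2] = 0b11001110, P'[3] = 0b10000100

In CTR with a reused counter, both messages share the same keystream S_i, so C_i ⊕ C'_i = P_i ⊕ P'_i and thus P'_i = P_i ⊕ C_i ⊕ C'_i.
P'[1]: 0b01100000 ⊕ 0b00000111 ⊕ 0b10101011 = 0b11001100.
P'[2]: 0b11001010 ⊕ 0b10100010 ⊕ 0b10100110 = 0b11001110.
P'[3]: 0b00010011 ⊕ 0b01111010 ⊕ 0b11101101 = 0b10000100.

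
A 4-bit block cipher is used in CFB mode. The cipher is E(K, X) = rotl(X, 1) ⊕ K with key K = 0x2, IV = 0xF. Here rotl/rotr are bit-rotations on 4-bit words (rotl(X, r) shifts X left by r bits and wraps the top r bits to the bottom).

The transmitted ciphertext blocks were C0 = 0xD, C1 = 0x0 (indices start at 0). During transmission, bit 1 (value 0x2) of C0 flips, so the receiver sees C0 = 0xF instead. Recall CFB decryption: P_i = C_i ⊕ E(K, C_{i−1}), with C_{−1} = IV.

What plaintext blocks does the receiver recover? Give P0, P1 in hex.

P0 = 0x2, P1 = 0xD

Only C0 changed, to 0xF. In CFB, a change in C_i flips the same bit in P_i and garbles P_{i+1}. Decrypting the received ciphertext:
P0: E(K, 0xF) = 0xD; 0xF ⊕ 0xD = 0x2.
P1: E(K, 0xF) = 0xD; 0x0 ⊕ 0xD = 0xD.
Blocks that differ from the original plaintext: P0, P1.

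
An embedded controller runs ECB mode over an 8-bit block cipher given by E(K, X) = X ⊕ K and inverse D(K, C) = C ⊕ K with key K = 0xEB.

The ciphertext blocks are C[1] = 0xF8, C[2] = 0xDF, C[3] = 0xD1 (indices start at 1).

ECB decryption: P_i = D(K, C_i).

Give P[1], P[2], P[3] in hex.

P[1]: D(K, 0xF8) = 0x13.
P[2]: D(K, 0xDF) = 0x34.
P[3]: D(K, 0xD1) = 0x3A.

P[1] = 0x13, P[2] = 0x34, P[3] = 0x3A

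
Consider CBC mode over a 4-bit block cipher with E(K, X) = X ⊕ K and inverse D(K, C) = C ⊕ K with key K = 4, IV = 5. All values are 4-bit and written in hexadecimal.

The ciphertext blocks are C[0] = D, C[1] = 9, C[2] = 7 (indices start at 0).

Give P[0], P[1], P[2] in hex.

P[0] = C, P[1] = 0, P[2] = A

CBC decryption: P_i = D(K, C_i) ⊕ C_{i−1}, with C_{−1} = IV.
P[0]: D(K, D) = 9; 9 ⊕ 5 = C.
P[1]: D(K, 9) = D; D ⊕ D = 0.
P[2]: D(K, 7) = 3; 3 ⊕ 9 = A.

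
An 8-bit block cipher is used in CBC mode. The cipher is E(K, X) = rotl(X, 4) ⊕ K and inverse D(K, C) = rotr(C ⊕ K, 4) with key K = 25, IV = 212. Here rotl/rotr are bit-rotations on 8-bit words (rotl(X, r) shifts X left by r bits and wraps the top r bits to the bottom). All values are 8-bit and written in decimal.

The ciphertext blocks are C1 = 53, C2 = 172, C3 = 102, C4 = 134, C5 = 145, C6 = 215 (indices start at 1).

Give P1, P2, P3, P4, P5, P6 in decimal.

P1 = 22, P2 = 110, P3 = 91, P4 = 159, P5 = 14, P6 = 125

CBC decryption: P_i = D(K, C_i) ⊕ C_{i−1}, with C_{0} = IV.
P1: D(K, 53) = 194; 194 ⊕ 212 = 22.
P2: D(K, 172) = 91; 91 ⊕ 53 = 110.
P3: D(K, 102) = 247; 247 ⊕ 172 = 91.
P4: D(K, 134) = 249; 249 ⊕ 102 = 159.
P5: D(K, 145) = 136; 136 ⊕ 134 = 14.
P6: D(K, 215) = 236; 236 ⊕ 145 = 125.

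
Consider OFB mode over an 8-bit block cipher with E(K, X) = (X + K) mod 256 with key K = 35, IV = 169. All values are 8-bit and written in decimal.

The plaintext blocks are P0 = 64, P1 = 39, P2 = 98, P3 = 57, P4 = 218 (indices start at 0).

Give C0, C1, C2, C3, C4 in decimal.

C0 = 140, C1 = 200, C2 = 112, C3 = 12, C4 = 130

OFB encryption: S_i = E(K, S_{i−1}) with S_{−1} = IV; C_i = P_i ⊕ S_i.
C0: S = E(K, 169) = 204; 64 ⊕ 204 = 140.
C1: S = E(K, 204) = 239; 39 ⊕ 239 = 200.
C2: S = E(K, 239) = 18; 98 ⊕ 18 = 112.
C3: S = E(K, 18) = 53; 57 ⊕ 53 = 12.
C4: S = E(K, 53) = 88; 218 ⊕ 88 = 130.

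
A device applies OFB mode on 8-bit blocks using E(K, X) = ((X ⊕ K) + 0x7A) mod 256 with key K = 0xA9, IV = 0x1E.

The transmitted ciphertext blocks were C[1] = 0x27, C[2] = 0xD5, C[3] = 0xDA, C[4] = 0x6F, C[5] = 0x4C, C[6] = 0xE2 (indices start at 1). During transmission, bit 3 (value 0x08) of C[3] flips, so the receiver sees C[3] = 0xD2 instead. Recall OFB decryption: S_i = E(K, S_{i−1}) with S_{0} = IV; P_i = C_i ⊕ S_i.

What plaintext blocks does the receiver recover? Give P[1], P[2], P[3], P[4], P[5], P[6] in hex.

P[1] = 0x16, P[2] = 0xC7, P[3] = 0xE7, P[4] = 0x79, P[5] = 0x75, P[6] = 0xE8

Only C[3] changed, to 0xD2. In OFB, a change in C_i flips the same bit in P_i only; the keystream is unaffected. Decrypting the received ciphertext:
P[1]: S = E(K, 0x1E) = 0x31; 0x27 ⊕ 0x31 = 0x16.
P[2]: S = E(K, 0x31) = 0x12; 0xD5 ⊕ 0x12 = 0xC7.
P[3]: S = E(K, 0x12) = 0x35; 0xD2 ⊕ 0x35 = 0xE7.
P[4]: S = E(K, 0x35) = 0x16; 0x6F ⊕ 0x16 = 0x79.
P[5]: S = E(K, 0x16) = 0x39; 0x4C ⊕ 0x39 = 0x75.
P[6]: S = E(K, 0x39) = 0x0A; 0xE2 ⊕ 0x0A = 0xE8.
Blocks that differ from the original plaintext: P[3].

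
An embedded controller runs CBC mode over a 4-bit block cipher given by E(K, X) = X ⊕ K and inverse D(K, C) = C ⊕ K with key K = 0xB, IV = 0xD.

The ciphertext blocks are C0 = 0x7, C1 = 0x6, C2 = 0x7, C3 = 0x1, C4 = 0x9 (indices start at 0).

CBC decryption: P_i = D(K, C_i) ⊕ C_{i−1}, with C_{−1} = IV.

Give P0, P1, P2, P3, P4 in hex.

P0: D(K, 0x7) = 0xC; 0xC ⊕ 0xD = 0x1.
P1: D(K, 0x6) = 0xD; 0xD ⊕ 0x7 = 0xA.
P2: D(K, 0x7) = 0xC; 0xC ⊕ 0x6 = 0xA.
P3: D(K, 0x1) = 0xA; 0xA ⊕ 0x7 = 0xD.
P4: D(K, 0x9) = 0x2; 0x2 ⊕ 0x1 = 0x3.

P0 = 0x1, P1 = 0xA, P2 = 0xA, P3 = 0xD, P4 = 0x3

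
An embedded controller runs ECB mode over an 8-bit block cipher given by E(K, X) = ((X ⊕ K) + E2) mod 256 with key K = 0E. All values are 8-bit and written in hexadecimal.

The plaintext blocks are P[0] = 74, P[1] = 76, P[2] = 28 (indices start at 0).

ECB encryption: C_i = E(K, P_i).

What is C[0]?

C[0] = 5C

C[0]: E(K, 74) = 5C.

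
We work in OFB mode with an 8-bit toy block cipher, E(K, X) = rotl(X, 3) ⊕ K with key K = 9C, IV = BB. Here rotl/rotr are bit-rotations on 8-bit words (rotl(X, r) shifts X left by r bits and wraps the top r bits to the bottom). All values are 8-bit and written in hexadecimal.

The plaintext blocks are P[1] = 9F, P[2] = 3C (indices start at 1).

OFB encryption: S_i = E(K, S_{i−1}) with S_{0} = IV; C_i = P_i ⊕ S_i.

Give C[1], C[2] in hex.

C[1]: S = E(K, BB) = 41; 9F ⊕ 41 = DE.
C[2]: S = E(K, 41) = 96; 3C ⊕ 96 = AA.

C[1] = DE, C[2] = AA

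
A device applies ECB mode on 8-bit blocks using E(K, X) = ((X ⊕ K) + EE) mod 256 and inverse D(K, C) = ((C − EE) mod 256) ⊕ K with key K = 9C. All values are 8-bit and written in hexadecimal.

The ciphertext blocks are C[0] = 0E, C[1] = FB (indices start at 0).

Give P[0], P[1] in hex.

P[0] = BC, P[1] = 91

ECB decryption: P_i = D(K, C_i).
P[0]: D(K, 0E) = BC.
P[1]: D(K, FB) = 91.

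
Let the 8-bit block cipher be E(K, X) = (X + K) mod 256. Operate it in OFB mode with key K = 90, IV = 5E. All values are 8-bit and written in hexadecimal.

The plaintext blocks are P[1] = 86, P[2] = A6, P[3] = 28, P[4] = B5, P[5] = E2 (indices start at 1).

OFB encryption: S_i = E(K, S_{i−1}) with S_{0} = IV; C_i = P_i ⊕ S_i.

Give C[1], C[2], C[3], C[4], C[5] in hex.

C[1] = 68, C[2] = D8, C[3] = 26, C[4] = 2B, C[5] = CC

C[1]: S = E(K, 5E) = EE; 86 ⊕ EE = 68.
C[2]: S = E(K, EE) = 7E; A6 ⊕ 7E = D8.
C[3]: S = E(K, 7E) = 0E; 28 ⊕ 0E = 26.
C[4]: S = E(K, 0E) = 9E; B5 ⊕ 9E = 2B.
C[5]: S = E(K, 9E) = 2E; E2 ⊕ 2E = CC.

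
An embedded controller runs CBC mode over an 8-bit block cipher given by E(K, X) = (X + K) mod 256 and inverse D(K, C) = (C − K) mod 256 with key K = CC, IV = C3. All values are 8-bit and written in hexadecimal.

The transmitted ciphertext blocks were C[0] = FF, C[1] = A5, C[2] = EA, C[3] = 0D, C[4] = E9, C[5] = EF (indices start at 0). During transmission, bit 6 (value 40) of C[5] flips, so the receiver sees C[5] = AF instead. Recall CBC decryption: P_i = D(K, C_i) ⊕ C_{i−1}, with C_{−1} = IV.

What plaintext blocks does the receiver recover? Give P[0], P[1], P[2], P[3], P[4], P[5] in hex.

Only C[5] changed, to AF. In CBC, a change in C_i garbles P_i and flips the same bit in P_{i+1}. Decrypting the received ciphertext:
P[0]: D(K, FF) = 33; 33 ⊕ C3 = F0.
P[1]: D(K, A5) = D9; D9 ⊕ FF = 26.
P[2]: D(K, EA) = 1E; 1E ⊕ A5 = BB.
P[3]: D(K, 0D) = 41; 41 ⊕ EA = AB.
P[4]: D(K, E9) = 1D; 1D ⊕ 0D = 10.
P[5]: D(K, AF) = E3; E3 ⊕ E9 = 0A.
Blocks that differ from the original plaintext: P[5].

P[0] = F0, P[1] = 26, P[2] = BB, P[3] = AB, P[4] = 10, P[5] = 0A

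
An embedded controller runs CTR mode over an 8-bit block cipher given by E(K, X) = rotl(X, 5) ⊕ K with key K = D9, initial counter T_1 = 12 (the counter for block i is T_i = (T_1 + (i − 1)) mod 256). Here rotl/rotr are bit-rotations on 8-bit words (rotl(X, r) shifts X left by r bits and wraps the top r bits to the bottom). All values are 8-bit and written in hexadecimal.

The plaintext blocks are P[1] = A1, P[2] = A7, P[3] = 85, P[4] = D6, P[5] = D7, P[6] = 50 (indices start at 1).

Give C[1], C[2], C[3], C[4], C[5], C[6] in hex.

CTR encryption: S_i = E(K, T_i) where T_i is the counter for block i; C_i = P_i ⊕ S_i.
C[1]: T = 12, S = E(K, T) = 9B; A1 ⊕ 9B = 3A.
C[2]: T = 13, S = E(K, T) = BB; A7 ⊕ BB = 1C.
C[3]: T = 14, S = E(K, T) = 5B; 85 ⊕ 5B = DE.
C[4]: T = 15, S = E(K, T) = 7B; D6 ⊕ 7B = AD.
C[5]: T = 16, S = E(K, T) = 1B; D7 ⊕ 1B = CC.
C[6]: T = 17, S = E(K, T) = 3B; 50 ⊕ 3B = 6B.

C[1] = 3A, C[2] = 1C, C[3] = DE, C[4] = AD, C[5] = CC, C[6] = 6B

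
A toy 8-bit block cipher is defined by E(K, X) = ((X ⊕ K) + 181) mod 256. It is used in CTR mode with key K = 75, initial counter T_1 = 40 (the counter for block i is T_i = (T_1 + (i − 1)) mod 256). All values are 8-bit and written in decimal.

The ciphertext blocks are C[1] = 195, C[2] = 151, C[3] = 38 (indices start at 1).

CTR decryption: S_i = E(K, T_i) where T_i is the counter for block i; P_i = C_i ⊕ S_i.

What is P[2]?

P[2]: T = 41, S = E(K, T) = 23; 151 ⊕ 23 = 128.

P[2] = 128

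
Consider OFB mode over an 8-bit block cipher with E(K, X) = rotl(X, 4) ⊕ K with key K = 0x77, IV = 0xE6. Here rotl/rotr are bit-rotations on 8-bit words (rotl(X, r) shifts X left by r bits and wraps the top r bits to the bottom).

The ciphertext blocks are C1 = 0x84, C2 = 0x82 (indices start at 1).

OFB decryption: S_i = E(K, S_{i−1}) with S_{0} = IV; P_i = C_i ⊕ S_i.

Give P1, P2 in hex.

P1 = 0x9D, P2 = 0x64

P1: S = E(K, 0xE6) = 0x19; 0x84 ⊕ 0x19 = 0x9D.
P2: S = E(K, 0x19) = 0xE6; 0x82 ⊕ 0xE6 = 0x64.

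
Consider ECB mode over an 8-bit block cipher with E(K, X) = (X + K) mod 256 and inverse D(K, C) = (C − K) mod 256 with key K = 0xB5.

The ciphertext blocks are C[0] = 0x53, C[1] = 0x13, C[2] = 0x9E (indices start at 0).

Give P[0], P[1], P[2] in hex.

P[0] = 0x9E, P[1] = 0x5E, P[2] = 0xE9

ECB decryption: P_i = D(K, C_i).
P[0]: D(K, 0x53) = 0x9E.
P[1]: D(K, 0x13) = 0x5E.
P[2]: D(K, 0x9E) = 0xE9.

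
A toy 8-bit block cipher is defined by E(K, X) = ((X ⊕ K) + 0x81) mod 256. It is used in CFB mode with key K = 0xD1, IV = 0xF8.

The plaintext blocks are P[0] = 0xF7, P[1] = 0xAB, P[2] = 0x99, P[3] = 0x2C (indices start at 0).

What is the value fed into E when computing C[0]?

CFB encryption: C_i = P_i ⊕ E(K, C_{i−1}), with C_{−1} = IV.
C[0]: E(K, 0xF8) = 0xAA; 0xF7 ⊕ 0xAA = 0x5D.
So the input to E for block [0] is 0xF8.

0xF8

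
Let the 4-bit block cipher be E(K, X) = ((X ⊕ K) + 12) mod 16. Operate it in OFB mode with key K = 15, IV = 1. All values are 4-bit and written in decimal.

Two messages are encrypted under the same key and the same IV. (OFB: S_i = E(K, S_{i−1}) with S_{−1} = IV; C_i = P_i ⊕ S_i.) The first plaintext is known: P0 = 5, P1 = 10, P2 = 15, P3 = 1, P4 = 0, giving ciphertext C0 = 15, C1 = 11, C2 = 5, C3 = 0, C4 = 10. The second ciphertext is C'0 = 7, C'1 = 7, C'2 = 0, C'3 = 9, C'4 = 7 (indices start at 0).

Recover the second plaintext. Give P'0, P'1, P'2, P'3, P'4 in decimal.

In OFB with a reused IV, both messages share the same keystream S_i, so C_i ⊕ C'_i = P_i ⊕ P'_i and thus P'_i = P_i ⊕ C_i ⊕ C'_i.
P'0: 5 ⊕ 15 ⊕ 7 = 13.
P'1: 10 ⊕ 11 ⊕ 7 = 6.
P'2: 15 ⊕ 5 ⊕ 0 = 10.
P'3: 1 ⊕ 0 ⊕ 9 = 8.
P'4: 0 ⊕ 10 ⊕ 7 = 13.

P'0 = 13, P'1 = 6, P'2 = 10, P'3 = 8, P'4 = 13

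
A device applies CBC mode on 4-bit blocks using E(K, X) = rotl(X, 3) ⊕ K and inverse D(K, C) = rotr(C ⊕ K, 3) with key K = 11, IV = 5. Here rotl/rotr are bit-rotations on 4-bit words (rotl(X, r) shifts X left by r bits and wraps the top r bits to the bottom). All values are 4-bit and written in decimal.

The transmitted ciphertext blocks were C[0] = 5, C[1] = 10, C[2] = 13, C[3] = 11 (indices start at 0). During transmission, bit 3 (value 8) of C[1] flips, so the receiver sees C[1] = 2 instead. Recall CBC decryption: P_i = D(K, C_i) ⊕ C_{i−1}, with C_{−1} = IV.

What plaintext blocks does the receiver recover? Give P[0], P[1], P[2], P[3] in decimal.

P[0] = 8, P[1] = 6, P[2] = 14, P[3] = 13

Only C[1] changed, to 2. In CBC, a change in C_i garbles P_i and flips the same bit in P_{i+1}. Decrypting the received ciphertext:
P[0]: D(K, 5) = 13; 13 ⊕ 5 = 8.
P[1]: D(K, 2) = 3; 3 ⊕ 5 = 6.
P[2]: D(K, 13) = 12; 12 ⊕ 2 = 14.
P[3]: D(K, 11) = 0; 0 ⊕ 13 = 13.
Blocks that differ from the original plaintext: P[1], P[2].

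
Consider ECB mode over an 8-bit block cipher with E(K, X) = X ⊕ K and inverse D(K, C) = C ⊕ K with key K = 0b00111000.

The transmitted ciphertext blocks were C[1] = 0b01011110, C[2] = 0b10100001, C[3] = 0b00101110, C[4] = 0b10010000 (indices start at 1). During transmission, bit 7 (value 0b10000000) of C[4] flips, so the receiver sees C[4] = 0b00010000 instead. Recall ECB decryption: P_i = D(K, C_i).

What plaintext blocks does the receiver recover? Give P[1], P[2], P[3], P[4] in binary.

P[1] = 0b01100110, P[2] = 0b10011001, P[3] = 0b00010110, P[4] = 0b00101000

Only C[4] changed, to 0b00010000. In ECB, a change in C_i affects only P_i. Decrypting the received ciphertext:
P[1]: D(K, 0b01011110) = 0b01100110.
P[2]: D(K, 0b10100001) = 0b10011001.
P[3]: D(K, 0b00101110) = 0b00010110.
P[4]: D(K, 0b00010000) = 0b00101000.
Blocks that differ from the original plaintext: P[4].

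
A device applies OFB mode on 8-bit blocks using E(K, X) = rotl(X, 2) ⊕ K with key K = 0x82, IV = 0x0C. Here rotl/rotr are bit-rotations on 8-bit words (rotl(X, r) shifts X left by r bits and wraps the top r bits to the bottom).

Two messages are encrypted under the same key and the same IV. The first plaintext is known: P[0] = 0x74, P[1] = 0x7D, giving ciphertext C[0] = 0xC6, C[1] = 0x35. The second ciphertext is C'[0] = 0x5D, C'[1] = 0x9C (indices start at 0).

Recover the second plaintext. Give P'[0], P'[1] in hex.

In OFB with a reused IV, both messages share the same keystream S_i, so C_i ⊕ C'_i = P_i ⊕ P'_i and thus P'_i = P_i ⊕ C_i ⊕ C'_i.
P'[0]: 0x74 ⊕ 0xC6 ⊕ 0x5D = 0xEF.
P'[1]: 0x7D ⊕ 0x35 ⊕ 0x9C = 0xD4.

P'[0] = 0xEF, P'[1] = 0xD4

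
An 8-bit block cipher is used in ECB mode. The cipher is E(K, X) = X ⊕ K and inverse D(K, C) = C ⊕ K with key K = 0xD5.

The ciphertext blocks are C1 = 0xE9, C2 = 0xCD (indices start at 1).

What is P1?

ECB decryption: P_i = D(K, C_i).
P1: D(K, 0xE9) = 0x3C.

P1 = 0x3C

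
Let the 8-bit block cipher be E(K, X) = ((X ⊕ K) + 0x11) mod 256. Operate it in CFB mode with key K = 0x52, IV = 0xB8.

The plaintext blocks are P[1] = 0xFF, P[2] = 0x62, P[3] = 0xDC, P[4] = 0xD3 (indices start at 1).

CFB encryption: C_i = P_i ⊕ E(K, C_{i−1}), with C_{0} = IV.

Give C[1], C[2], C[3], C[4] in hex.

C[1] = 0x04, C[2] = 0x05, C[3] = 0xB4, C[4] = 0x24

C[1]: E(K, 0xB8) = 0xFB; 0xFF ⊕ 0xFB = 0x04.
C[2]: E(K, 0x04) = 0x67; 0x62 ⊕ 0x67 = 0x05.
C[3]: E(K, 0x05) = 0x68; 0xDC ⊕ 0x68 = 0xB4.
C[4]: E(K, 0xB4) = 0xF7; 0xD3 ⊕ 0xF7 = 0x24.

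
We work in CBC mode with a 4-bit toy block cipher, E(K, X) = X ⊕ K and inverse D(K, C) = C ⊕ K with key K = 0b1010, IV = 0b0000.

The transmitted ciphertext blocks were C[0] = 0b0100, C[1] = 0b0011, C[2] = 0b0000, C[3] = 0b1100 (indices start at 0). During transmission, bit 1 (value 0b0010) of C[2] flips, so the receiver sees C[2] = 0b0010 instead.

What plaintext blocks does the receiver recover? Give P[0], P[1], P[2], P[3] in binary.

P[0] = 0b1110, P[1] = 0b1101, P[2] = 0b1011, P[3] = 0b0100

CBC decryption: P_i = D(K, C_i) ⊕ C_{i−1}, with C_{−1} = IV.
Only C[2] changed, to 0b0010. In CBC, a change in C_i garbles P_i and flips the same bit in P_{i+1}. Decrypting the received ciphertext:
P[0]: D(K, 0b0100) = 0b1110; 0b1110 ⊕ 0b0000 = 0b1110.
P[1]: D(K, 0b0011) = 0b1001; 0b1001 ⊕ 0b0100 = 0b1101.
P[2]: D(K, 0b0010) = 0b1000; 0b1000 ⊕ 0b0011 = 0b1011.
P[3]: D(K, 0b1100) = 0b0110; 0b0110 ⊕ 0b0010 = 0b0100.
Blocks that differ from the original plaintext: P[2], P[3].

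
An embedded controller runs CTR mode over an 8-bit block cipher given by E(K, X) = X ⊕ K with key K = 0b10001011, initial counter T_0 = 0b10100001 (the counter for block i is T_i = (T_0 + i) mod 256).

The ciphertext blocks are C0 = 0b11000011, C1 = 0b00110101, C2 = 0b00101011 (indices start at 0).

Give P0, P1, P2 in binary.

P0 = 0b11101001, P1 = 0b00011100, P2 = 0b00000011

CTR decryption: S_i = E(K, T_i) where T_i is the counter for block i; P_i = C_i ⊕ S_i.
P0: T = 0b10100001, S = E(K, T) = 0b00101010; 0b11000011 ⊕ 0b00101010 = 0b11101001.
P1: T = 0b10100010, S = E(K, T) = 0b00101001; 0b00110101 ⊕ 0b00101001 = 0b00011100.
P2: T = 0b10100011, S = E(K, T) = 0b00101000; 0b00101011 ⊕ 0b00101000 = 0b00000011.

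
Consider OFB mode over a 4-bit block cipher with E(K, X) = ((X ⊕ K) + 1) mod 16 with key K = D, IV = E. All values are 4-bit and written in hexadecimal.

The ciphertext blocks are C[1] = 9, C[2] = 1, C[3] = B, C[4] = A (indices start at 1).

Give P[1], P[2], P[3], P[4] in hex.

OFB decryption: S_i = E(K, S_{i−1}) with S_{0} = IV; P_i = C_i ⊕ S_i.
P[1]: S = E(K, E) = 4; 9 ⊕ 4 = D.
P[2]: S = E(K, 4) = A; 1 ⊕ A = B.
P[3]: S = E(K, A) = 8; B ⊕ 8 = 3.
P[4]: S = E(K, 8) = 6; A ⊕ 6 = C.

P[1] = D, P[2] = B, P[3] = 3, P[4] = C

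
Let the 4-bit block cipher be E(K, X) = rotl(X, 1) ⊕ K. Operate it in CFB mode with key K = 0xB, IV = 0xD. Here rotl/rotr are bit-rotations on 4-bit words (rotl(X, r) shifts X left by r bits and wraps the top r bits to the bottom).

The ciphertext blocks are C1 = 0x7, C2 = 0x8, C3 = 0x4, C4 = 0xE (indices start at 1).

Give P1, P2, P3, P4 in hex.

P1 = 0x7, P2 = 0xD, P3 = 0xE, P4 = 0xD

CFB decryption: P_i = C_i ⊕ E(K, C_{i−1}), with C_{0} = IV.
P1: E(K, 0xD) = 0x0; 0x7 ⊕ 0x0 = 0x7.
P2: E(K, 0x7) = 0x5; 0x8 ⊕ 0x5 = 0xD.
P3: E(K, 0x8) = 0xA; 0x4 ⊕ 0xA = 0xE.
P4: E(K, 0x4) = 0x3; 0xE ⊕ 0x3 = 0xD.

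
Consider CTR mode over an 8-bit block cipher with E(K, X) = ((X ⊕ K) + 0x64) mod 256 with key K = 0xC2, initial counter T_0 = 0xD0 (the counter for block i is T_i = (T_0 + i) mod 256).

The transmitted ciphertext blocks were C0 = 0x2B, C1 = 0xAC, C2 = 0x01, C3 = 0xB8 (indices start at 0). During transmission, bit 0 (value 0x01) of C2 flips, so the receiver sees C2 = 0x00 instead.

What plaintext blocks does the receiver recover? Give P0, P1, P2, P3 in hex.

P0 = 0x5D, P1 = 0xDB, P2 = 0x74, P3 = 0xCD

CTR decryption: S_i = E(K, T_i) where T_i is the counter for block i; P_i = C_i ⊕ S_i.
Only C2 changed, to 0x00. In CTR, a change in C_i flips the same bit in P_i only; the keystream is unaffected. Decrypting the received ciphertext:
P0: T = 0xD0, S = E(K, T) = 0x76; 0x2B ⊕ 0x76 = 0x5D.
P1: T = 0xD1, S = E(K, T) = 0x77; 0xAC ⊕ 0x77 = 0xDB.
P2: T = 0xD2, S = E(K, T) = 0x74; 0x00 ⊕ 0x74 = 0x74.
P3: T = 0xD3, S = E(K, T) = 0x75; 0xB8 ⊕ 0x75 = 0xCD.
Blocks that differ from the original plaintext: P2.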